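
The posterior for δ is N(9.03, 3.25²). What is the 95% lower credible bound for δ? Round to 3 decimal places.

Need L with P(δ ≥ L) = 0.95: L = 9.03 − z_{0.05}·3.25.
z = 1.645; L = 9.03 − 1.645 × 3.25 = 3.684.

3.684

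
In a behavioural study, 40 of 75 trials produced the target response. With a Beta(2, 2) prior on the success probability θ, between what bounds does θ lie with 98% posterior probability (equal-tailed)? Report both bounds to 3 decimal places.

[0.402, 0.659]

Posterior: Beta(2+40, 2+35) = Beta(42, 37).
Equal-tailed 98% interval: the 0.01 and 0.99 quantiles of Beta(42, 37).
Posterior mean ≈ 0.532, SD ≈ 0.056; a Normal approximation gives roughly [0.402, 0.661].
Exact: F⁻¹(0.01) = 0.402; F⁻¹(0.99) = 0.659.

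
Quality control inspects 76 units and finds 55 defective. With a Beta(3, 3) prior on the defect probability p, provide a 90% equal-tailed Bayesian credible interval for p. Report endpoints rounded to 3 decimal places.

[0.622, 0.787]

Posterior: Beta(3+55, 3+21) = Beta(58, 24).
Equal-tailed 90% interval: the 0.05 and 0.95 quantiles of Beta(58, 24).
Posterior mean ≈ 0.707, SD ≈ 0.050; a Normal approximation gives roughly [0.625, 0.789].
Exact: F⁻¹(0.05) = 0.622; F⁻¹(0.95) = 0.787.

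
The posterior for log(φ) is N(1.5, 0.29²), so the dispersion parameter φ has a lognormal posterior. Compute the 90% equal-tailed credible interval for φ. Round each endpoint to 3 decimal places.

[2.782, 7.221]

On the log scale the 90% interval is 1.5 ± 1.645 × 0.29 = [1.0230, 1.9770].
Exponentiate: [e^1.0230, e^1.9770] = [2.782, 7.221].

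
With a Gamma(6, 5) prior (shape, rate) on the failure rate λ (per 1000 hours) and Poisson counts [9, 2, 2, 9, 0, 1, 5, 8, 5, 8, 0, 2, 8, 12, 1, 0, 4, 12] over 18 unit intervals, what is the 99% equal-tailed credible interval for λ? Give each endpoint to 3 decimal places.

Posterior: Gamma(6+88, 5+18) = Gamma(94, 23) (shape, rate).
Equal-tailed 99% interval: Gamma(94, 23) quantiles at 0.005 and 0.995.
Posterior mean ≈ 4.087, SD ≈ 0.422; a Normal approximation gives roughly [3.001, 5.173].
Exact: lower = 3.083; upper = 5.254.

[3.083, 5.254]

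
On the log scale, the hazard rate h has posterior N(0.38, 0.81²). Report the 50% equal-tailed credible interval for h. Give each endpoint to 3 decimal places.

On the log scale the 50% interval is 0.38 ± 0.674 × 0.81 = [-0.1663, 0.9263].
Exponentiate: [e^-0.1663, e^0.9263] = [0.847, 2.525].

[0.847, 2.525]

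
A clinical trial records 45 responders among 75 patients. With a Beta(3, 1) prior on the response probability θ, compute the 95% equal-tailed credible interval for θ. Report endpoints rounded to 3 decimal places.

[0.498, 0.712]

Posterior: Beta(3+45, 1+30) = Beta(48, 31).
Equal-tailed 95% interval: the 0.025 and 0.975 quantiles of Beta(48, 31).
Posterior mean ≈ 0.608, SD ≈ 0.055; a Normal approximation gives roughly [0.501, 0.715].
Exact: F⁻¹(0.025) = 0.498; F⁻¹(0.975) = 0.712.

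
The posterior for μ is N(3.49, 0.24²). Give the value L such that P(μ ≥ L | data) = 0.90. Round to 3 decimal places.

Need L with P(μ ≥ L) = 0.90: L = 3.49 − z_{0.1}·0.24.
z = 1.282; L = 3.49 − 1.282 × 0.24 = 3.182.

3.182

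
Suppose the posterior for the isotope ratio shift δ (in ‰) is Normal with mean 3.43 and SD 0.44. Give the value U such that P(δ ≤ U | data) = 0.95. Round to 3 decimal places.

Need U with P(δ ≤ U) = 0.95: U = 3.43 + z_{0.05}·0.44.
z = 1.645; U = 3.43 + 1.645 × 0.44 = 4.154.

4.154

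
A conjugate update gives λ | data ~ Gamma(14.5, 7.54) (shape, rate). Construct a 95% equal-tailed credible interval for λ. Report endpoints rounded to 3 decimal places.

Posterior: Gamma(shape 14.5, rate 7.54).
Equal-tailed 95% interval: Gamma(14.5, 7.54) quantiles at 0.025 and 0.975.
Posterior mean ≈ 1.923, SD ≈ 0.505; a Normal approximation gives roughly [0.933, 2.913].
Exact: lower = 1.064; upper = 3.032.

[1.064, 3.032]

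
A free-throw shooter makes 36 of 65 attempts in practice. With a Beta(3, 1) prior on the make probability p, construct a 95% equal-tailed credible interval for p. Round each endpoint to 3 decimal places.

[0.448, 0.679]

Posterior: Beta(3+36, 1+29) = Beta(39, 30).
Equal-tailed 95% interval: the 0.025 and 0.975 quantiles of Beta(39, 30).
Posterior mean ≈ 0.565, SD ≈ 0.059; a Normal approximation gives roughly [0.449, 0.681].
Exact: F⁻¹(0.025) = 0.448; F⁻¹(0.975) = 0.679.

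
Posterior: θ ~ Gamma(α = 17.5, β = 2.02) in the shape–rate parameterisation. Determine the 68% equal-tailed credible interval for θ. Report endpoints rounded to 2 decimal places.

[6.62, 10.70]

Posterior: Gamma(shape 17.5, rate 2.02).
Equal-tailed 68% interval: Gamma(17.5, 2.02) quantiles at 0.16 and 0.84.
Posterior mean ≈ 8.66, SD ≈ 2.07; a Normal approximation gives roughly [6.60, 10.72].
Exact: lower = 6.62; upper = 10.70.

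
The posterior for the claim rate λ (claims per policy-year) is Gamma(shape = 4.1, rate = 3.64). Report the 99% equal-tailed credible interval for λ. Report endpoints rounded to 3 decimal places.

Posterior: Gamma(shape 4.1, rate 3.64).
Equal-tailed 99% interval: Gamma(4.1, 3.64) quantiles at 0.005 and 0.995.
Posterior mean ≈ 1.126, SD ≈ 0.556; a Normal approximation gives roughly [-0.306, 2.559].
Exact: lower = 0.195; upper = 3.061.

[0.195, 3.061]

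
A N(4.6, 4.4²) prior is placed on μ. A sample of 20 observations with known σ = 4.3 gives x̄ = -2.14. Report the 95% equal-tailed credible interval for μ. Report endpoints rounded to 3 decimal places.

Posterior precision = 1/4.4² + 20/4.3² = 0.0517 + 1.0817 = 1.1333, so posterior SD = 0.9393.
Posterior mean = (4.6/4.4² + 20·-2.14/4.3²) / 1.1333 = -1.8328.
Interval: -1.8328 ± 1.960 × 0.9393 → [-3.674, 0.008].

[-3.674, 0.008]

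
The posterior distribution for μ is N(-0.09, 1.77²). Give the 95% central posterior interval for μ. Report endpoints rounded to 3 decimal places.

[-3.559, 3.379]

The posterior is symmetric, so the 95% equal-tailed interval is μ = -0.09 ± z·1.77 with z = 1.960.
Half-width: 1.960 × 1.77 = 3.469.
-0.09 − 3.469 = -3.559; -0.09 + 3.469 = 3.379.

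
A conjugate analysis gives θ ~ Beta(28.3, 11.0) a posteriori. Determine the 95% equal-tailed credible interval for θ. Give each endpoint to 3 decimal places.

[0.572, 0.847]

Posterior: Beta(28.3, 11.0).
Equal-tailed 95% interval: the 0.025 and 0.975 quantiles of Beta(28.3, 11.0).
Posterior mean ≈ 0.720, SD ≈ 0.071; a Normal approximation gives roughly [0.581, 0.859].
Exact: F⁻¹(0.025) = 0.572; F⁻¹(0.975) = 0.847.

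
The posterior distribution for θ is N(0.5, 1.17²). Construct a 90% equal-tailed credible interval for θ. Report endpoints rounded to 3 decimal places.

[-1.424, 2.424]

The posterior is symmetric, so the 90% equal-tailed interval is θ = 0.5 ± z·1.17 with z = 1.645.
Half-width: 1.645 × 1.17 = 1.924.
0.5 − 1.924 = -1.424; 0.5 + 1.924 = 2.424.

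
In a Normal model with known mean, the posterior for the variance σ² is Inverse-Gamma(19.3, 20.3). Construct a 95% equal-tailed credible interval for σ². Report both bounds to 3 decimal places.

Inverse-Gamma(19.3, 20.3) quantiles: F⁻¹(0.025) and F⁻¹(0.975).
Equivalently, 1/σ² ~ Gamma(19.3, rate = 20.3); invert its 0.975 and 0.025 quantiles.
Posterior mean ≈ 1.109, SD ≈ 0.267; a Normal approximation gives roughly [0.587, 1.632].
Exact: lower = 0.704; upper = 1.739.

[0.704, 1.739]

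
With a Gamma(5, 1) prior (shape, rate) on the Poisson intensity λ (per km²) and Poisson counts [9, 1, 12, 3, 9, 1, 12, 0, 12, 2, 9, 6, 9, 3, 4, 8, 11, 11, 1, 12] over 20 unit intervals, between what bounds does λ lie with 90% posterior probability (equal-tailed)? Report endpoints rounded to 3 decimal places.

Posterior: Gamma(5+135, 1+20) = Gamma(140, 21) (shape, rate).
Equal-tailed 90% interval: Gamma(140, 21) quantiles at 0.05 and 0.95.
Posterior mean ≈ 6.667, SD ≈ 0.563; a Normal approximation gives roughly [5.740, 7.593].
Exact: lower = 5.768; upper = 7.620.

[5.768, 7.620]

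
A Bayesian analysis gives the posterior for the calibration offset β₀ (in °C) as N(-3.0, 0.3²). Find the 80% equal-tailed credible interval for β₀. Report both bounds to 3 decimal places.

The posterior is symmetric, so the 80% equal-tailed interval is β₀ = -3.0 ± z·0.3 with z = 1.282.
Half-width: 1.282 × 0.3 = 0.384.
-3.0 − 0.384 = -3.384; -3.0 + 0.384 = -2.616.

[-3.384, -2.616]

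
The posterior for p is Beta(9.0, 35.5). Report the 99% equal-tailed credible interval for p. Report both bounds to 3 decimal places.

Posterior: Beta(9.0, 35.5).
Equal-tailed 99% interval: the 0.005 and 0.995 quantiles of Beta(9.0, 35.5).
Posterior mean ≈ 0.202, SD ≈ 0.060; a Normal approximation gives roughly [0.049, 0.356].
Exact: F⁻¹(0.005) = 0.076; F⁻¹(0.995) = 0.377.

[0.076, 0.377]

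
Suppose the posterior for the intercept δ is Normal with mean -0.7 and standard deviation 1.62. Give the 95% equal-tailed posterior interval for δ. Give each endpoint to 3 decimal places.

The posterior is symmetric, so the 95% equal-tailed interval is δ = -0.7 ± z·1.62 with z = 1.960.
Half-width: 1.960 × 1.62 = 3.175.
-0.7 − 3.175 = -3.875; -0.7 + 3.175 = 2.475.

[-3.875, 2.475]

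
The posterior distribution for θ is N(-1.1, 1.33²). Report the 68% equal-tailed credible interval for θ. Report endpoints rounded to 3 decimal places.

[-2.423, 0.223]

The posterior is symmetric, so the 68% equal-tailed interval is θ = -1.1 ± z·1.33 with z = 0.994.
Half-width: 0.994 × 1.33 = 1.323.
-1.1 − 1.323 = -2.423; -1.1 + 1.323 = 0.223.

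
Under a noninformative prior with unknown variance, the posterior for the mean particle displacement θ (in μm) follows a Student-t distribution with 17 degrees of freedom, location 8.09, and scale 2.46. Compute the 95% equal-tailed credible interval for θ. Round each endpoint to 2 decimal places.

The t_17 distribution is symmetric; the 95% interval is 8.09 ± t·2.46 with t_{0.975,17} = 2.110.
Half-width: 2.110 × 2.46 = 5.19.
8.09 − 5.19 = 2.90; 8.09 + 5.19 = 13.28.

[2.90, 13.28]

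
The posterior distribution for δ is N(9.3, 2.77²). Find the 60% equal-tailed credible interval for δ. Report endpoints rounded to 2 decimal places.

[6.97, 11.63]

The posterior is symmetric, so the 60% equal-tailed interval is δ = 9.3 ± z·2.77 with z = 0.842.
Half-width: 0.842 × 2.77 = 2.33.
9.3 − 2.33 = 6.97; 9.3 + 2.33 = 11.63.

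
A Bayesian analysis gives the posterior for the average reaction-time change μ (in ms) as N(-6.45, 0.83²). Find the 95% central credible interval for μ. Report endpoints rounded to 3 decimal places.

[-8.077, -4.823]

The posterior is symmetric, so the 95% equal-tailed interval is μ = -6.45 ± z·0.83 with z = 1.960.
Half-width: 1.960 × 0.83 = 1.627.
-6.45 − 1.627 = -8.077; -6.45 + 1.627 = -4.823.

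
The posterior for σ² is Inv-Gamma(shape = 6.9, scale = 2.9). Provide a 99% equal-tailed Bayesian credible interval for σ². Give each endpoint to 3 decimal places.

Inverse-Gamma(6.9, 2.9) quantiles: F⁻¹(0.005) and F⁻¹(0.995).
Equivalently, 1/σ² ~ Gamma(6.9, rate = 2.9); invert its 0.995 and 0.005 quantiles.
Posterior mean ≈ 0.492, SD ≈ 0.222; a Normal approximation gives roughly [-0.080, 1.063].
Exact: lower = 0.187; upper = 1.460.

[0.187, 1.460]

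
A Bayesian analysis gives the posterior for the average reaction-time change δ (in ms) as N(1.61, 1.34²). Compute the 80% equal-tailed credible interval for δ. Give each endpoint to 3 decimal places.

The posterior is symmetric, so the 80% equal-tailed interval is δ = 1.61 ± z·1.34 with z = 1.282.
Half-width: 1.282 × 1.34 = 1.717.
1.61 − 1.717 = -0.107; 1.61 + 1.717 = 3.327.

[-0.107, 3.327]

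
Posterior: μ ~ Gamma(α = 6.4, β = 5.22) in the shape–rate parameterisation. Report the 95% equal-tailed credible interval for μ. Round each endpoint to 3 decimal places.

Posterior: Gamma(shape 6.4, rate 5.22).
Equal-tailed 95% interval: Gamma(6.4, 5.22) quantiles at 0.025 and 0.975.
Posterior mean ≈ 1.226, SD ≈ 0.485; a Normal approximation gives roughly [0.276, 2.176].
Exact: lower = 0.468; upper = 2.343.

[0.468, 2.343]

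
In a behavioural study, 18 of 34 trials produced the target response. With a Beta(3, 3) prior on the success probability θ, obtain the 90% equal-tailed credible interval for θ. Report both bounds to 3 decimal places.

Posterior: Beta(3+18, 3+16) = Beta(21, 19).
Equal-tailed 90% interval: the 0.05 and 0.95 quantiles of Beta(21, 19).
Posterior mean ≈ 0.525, SD ≈ 0.078; a Normal approximation gives roughly [0.397, 0.653].
Exact: F⁻¹(0.05) = 0.396; F⁻¹(0.95) = 0.653.

[0.396, 0.653]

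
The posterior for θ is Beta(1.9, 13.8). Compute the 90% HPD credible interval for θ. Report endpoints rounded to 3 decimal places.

[0.006, 0.234]

The posterior is unimodal and skewed, so the HPD interval has equal density at both endpoints and is the shortest 90% interval.
Solving f(0.006) = f(0.234) with F(0.234) − F(0.006) = 0.90 gives [0.006, 0.234].
For comparison, the equal-tailed interval is [0.022, 0.275]; the HPD is narrower and shifted toward the mode.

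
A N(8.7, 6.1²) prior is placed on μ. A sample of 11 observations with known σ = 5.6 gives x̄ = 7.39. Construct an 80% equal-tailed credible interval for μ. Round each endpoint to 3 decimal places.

Posterior precision = 1/6.1² + 11/5.6² = 0.0269 + 0.3508 = 0.3776, so posterior SD = 1.6273.
Posterior mean = (8.7/6.1² + 11·7.39/5.6²) / 0.3776 = 7.4832.
Interval: 7.4832 ± 1.282 × 1.6273 → [5.398, 9.569].

[5.398, 9.569]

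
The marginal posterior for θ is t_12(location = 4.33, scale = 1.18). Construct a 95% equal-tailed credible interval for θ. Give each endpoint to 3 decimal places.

[1.759, 6.901]

The t_12 distribution is symmetric; the 95% interval is 4.33 ± t·1.18 with t_{0.975,12} = 2.179.
Half-width: 2.179 × 1.18 = 2.571.
4.33 − 2.571 = 1.759; 4.33 + 2.571 = 6.901.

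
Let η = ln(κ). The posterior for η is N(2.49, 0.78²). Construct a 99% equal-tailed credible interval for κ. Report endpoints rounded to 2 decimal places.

On the log scale the 99% interval is 2.49 ± 2.576 × 0.78 = [0.4809, 4.4991].
Exponentiate: [e^0.4809, e^4.4991] = [1.62, 89.94].

[1.62, 89.94]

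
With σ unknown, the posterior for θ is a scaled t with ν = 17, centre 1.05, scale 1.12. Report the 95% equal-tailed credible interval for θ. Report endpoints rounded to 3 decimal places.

[-1.313, 3.413]

The t_17 distribution is symmetric; the 95% interval is 1.05 ± t·1.12 with t_{0.975,17} = 2.110.
Half-width: 2.110 × 1.12 = 2.363.
1.05 − 2.363 = -1.313; 1.05 + 2.363 = 3.413.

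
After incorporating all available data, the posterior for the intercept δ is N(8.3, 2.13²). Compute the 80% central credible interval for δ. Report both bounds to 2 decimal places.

The posterior is symmetric, so the 80% equal-tailed interval is δ = 8.3 ± z·2.13 with z = 1.282.
Half-width: 1.282 × 2.13 = 2.73.
8.3 − 2.73 = 5.57; 8.3 + 2.73 = 11.03.

[5.57, 11.03]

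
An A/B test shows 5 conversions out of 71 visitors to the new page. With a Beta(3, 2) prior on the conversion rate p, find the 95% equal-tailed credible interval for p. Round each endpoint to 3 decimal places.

[0.047, 0.183]

Posterior: Beta(3+5, 2+66) = Beta(8, 68).
Equal-tailed 95% interval: the 0.025 and 0.975 quantiles of Beta(8, 68).
Posterior mean ≈ 0.105, SD ≈ 0.035; a Normal approximation gives roughly [0.037, 0.174].
Exact: F⁻¹(0.025) = 0.047; F⁻¹(0.975) = 0.183.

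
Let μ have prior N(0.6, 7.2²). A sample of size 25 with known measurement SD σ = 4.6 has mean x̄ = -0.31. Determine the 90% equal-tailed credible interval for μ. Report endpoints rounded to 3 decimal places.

[-1.796, 1.206]

Posterior precision = 1/7.2² + 25/4.6² = 0.0193 + 1.1815 = 1.2008, so posterior SD = 0.9126.
Posterior mean = (0.6/7.2² + 25·-0.31/4.6²) / 1.2008 = -0.2954.
Interval: -0.2954 ± 1.645 × 0.9126 → [-1.796, 1.206].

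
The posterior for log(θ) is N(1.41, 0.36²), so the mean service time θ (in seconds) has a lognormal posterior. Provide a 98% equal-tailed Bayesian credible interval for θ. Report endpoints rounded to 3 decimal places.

[1.773, 9.464]

On the log scale the 98% interval is 1.41 ± 2.326 × 0.36 = [0.5725, 2.2475].
Exponentiate: [e^0.5725, e^2.2475] = [1.773, 9.464].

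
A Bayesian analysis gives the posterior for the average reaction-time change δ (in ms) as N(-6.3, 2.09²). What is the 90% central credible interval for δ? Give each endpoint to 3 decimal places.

The posterior is symmetric, so the 90% equal-tailed interval is δ = -6.3 ± z·2.09 with z = 1.645.
Half-width: 1.645 × 2.09 = 3.438.
-6.3 − 3.438 = -9.738; -6.3 + 3.438 = -2.862.

[-9.738, -2.862]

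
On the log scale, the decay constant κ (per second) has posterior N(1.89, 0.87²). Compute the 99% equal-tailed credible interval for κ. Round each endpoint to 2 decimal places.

[0.70, 62.24]

On the log scale the 99% interval is 1.89 ± 2.576 × 0.87 = [-0.3510, 4.1310].
Exponentiate: [e^-0.3510, e^4.1310] = [0.70, 62.24].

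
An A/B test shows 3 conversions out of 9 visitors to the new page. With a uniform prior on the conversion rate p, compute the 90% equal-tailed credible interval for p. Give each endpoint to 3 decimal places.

[0.150, 0.607]

Posterior: Beta(1+3, 1+6) = Beta(4, 7).
Equal-tailed 90% interval: the 0.05 and 0.95 quantiles of Beta(4, 7).
Posterior mean ≈ 0.364, SD ≈ 0.139; a Normal approximation gives roughly [0.135, 0.592].
Exact: F⁻¹(0.05) = 0.150; F⁻¹(0.95) = 0.607.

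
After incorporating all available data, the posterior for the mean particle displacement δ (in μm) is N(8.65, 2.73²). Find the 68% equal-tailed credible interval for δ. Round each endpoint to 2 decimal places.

The posterior is symmetric, so the 68% equal-tailed interval is δ = 8.65 ± z·2.73 with z = 0.994.
Half-width: 0.994 × 2.73 = 2.71.
8.65 − 2.71 = 5.94; 8.65 + 2.71 = 11.36.

[5.94, 11.36]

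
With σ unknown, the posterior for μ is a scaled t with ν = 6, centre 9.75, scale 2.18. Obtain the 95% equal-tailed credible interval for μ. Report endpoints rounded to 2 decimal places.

[4.42, 15.08]

The t_6 distribution is symmetric; the 95% interval is 9.75 ± t·2.18 with t_{0.975,6} = 2.447.
Half-width: 2.447 × 2.18 = 5.33.
9.75 − 5.33 = 4.42; 9.75 + 5.33 = 15.08.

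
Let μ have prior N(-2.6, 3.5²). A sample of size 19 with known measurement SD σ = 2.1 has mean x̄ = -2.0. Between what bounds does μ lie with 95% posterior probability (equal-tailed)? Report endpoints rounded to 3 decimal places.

Posterior precision = 1/3.5² + 19/2.1² = 0.0816 + 4.3084 = 4.3900, so posterior SD = 0.4773.
Posterior mean = (-2.6/3.5² + 19·-2.0/2.1²) / 4.3900 = -2.0112.
Interval: -2.0112 ± 1.960 × 0.4773 → [-2.947, -1.076].

[-2.947, -1.076]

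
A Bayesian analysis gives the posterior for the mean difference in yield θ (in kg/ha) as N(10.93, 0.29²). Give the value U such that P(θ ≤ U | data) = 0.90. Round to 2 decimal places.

11.30

Need U with P(θ ≤ U) = 0.90: U = 10.93 + z_{0.1}·0.29.
z = 1.282; U = 10.93 + 1.282 × 0.29 = 11.30.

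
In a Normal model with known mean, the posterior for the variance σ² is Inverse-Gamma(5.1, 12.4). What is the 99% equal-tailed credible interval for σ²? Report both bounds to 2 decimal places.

[0.97, 11.06]

Inverse-Gamma(5.1, 12.4) quantiles: F⁻¹(0.005) and F⁻¹(0.995).
Equivalently, 1/σ² ~ Gamma(5.1, rate = 12.4); invert its 0.995 and 0.005 quantiles.
Posterior mean ≈ 3.02, SD ≈ 1.72; a Normal approximation gives roughly [-1.40, 7.45].
Exact: lower = 0.97; upper = 11.06.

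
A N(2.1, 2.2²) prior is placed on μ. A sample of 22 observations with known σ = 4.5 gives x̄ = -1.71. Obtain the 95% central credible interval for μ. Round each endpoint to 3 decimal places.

[-2.825, 0.622]

Posterior precision = 1/2.2² + 22/4.5² = 0.2066 + 1.0864 = 1.2930, so posterior SD = 0.8794.
Posterior mean = (2.1/2.2² + 22·-1.71/4.5²) / 1.2930 = -1.1012.
Interval: -1.1012 ± 1.960 × 0.8794 → [-2.825, 0.622].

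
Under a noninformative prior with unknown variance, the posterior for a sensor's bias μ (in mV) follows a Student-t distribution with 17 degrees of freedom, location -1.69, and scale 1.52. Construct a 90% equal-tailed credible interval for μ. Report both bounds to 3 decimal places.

The t_17 distribution is symmetric; the 90% interval is -1.69 ± t·1.52 with t_{0.95,17} = 1.740.
Half-width: 1.740 × 1.52 = 2.644.
-1.69 − 2.644 = -4.334; -1.69 + 2.644 = 0.954.

[-4.334, 0.954]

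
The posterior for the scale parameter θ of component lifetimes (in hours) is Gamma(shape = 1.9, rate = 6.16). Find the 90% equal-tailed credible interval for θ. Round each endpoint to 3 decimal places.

[0.051, 0.744]

Posterior: Gamma(shape 1.9, rate 6.16).
Equal-tailed 90% interval: Gamma(1.9, 6.16) quantiles at 0.05 and 0.95.
Posterior mean ≈ 0.308, SD ≈ 0.224; a Normal approximation gives roughly [-0.060, 0.677].
Exact: lower = 0.051; upper = 0.744.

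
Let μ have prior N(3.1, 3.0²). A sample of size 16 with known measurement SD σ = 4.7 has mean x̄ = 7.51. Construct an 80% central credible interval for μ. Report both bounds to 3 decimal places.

Posterior precision = 1/3.0² + 16/4.7² = 0.1111 + 0.7243 = 0.8354, so posterior SD = 1.0941.
Posterior mean = (3.1/3.0² + 16·7.51/4.7²) / 0.8354 = 6.9235.
Interval: 6.9235 ± 1.282 × 1.0941 → [5.521, 8.326].

[5.521, 8.326]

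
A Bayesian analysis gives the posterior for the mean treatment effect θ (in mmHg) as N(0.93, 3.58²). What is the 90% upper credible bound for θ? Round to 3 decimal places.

5.518

Need U with P(θ ≤ U) = 0.90: U = 0.93 + z_{0.1}·3.58.
z = 1.282; U = 0.93 + 1.282 × 3.58 = 5.518.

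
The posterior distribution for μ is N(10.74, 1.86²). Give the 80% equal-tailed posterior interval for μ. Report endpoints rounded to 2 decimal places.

[8.36, 13.12]

The posterior is symmetric, so the 80% equal-tailed interval is μ = 10.74 ± z·1.86 with z = 1.282.
Half-width: 1.282 × 1.86 = 2.38.
10.74 − 2.38 = 8.36; 10.74 + 2.38 = 13.12.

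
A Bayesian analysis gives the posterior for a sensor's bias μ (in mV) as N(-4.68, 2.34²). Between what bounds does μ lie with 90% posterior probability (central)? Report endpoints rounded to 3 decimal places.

The posterior is symmetric, so the 90% equal-tailed interval is μ = -4.68 ± z·2.34 with z = 1.645.
Half-width: 1.645 × 2.34 = 3.849.
-4.68 − 3.849 = -8.529; -4.68 + 3.849 = -0.831.

[-8.529, -0.831]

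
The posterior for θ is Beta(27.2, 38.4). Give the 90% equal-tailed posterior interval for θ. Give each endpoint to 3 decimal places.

Posterior: Beta(27.2, 38.4).
Equal-tailed 90% interval: the 0.05 and 0.95 quantiles of Beta(27.2, 38.4).
Posterior mean ≈ 0.415, SD ≈ 0.060; a Normal approximation gives roughly [0.315, 0.514].
Exact: F⁻¹(0.05) = 0.317; F⁻¹(0.95) = 0.516.

[0.317, 0.516]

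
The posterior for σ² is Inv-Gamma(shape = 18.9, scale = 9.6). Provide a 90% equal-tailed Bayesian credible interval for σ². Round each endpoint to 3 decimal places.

Inverse-Gamma(18.9, 9.6) quantiles: F⁻¹(0.05) and F⁻¹(0.95).
Equivalently, 1/σ² ~ Gamma(18.9, rate = 9.6); invert its 0.95 and 0.05 quantiles.
Posterior mean ≈ 0.536, SD ≈ 0.130; a Normal approximation gives roughly [0.322, 0.751].
Exact: lower = 0.361; upper = 0.777.

[0.361, 0.777]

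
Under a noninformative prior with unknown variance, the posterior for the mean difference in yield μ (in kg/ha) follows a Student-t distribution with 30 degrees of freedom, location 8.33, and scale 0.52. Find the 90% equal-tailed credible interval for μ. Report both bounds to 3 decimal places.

[7.447, 9.213]

The t_30 distribution is symmetric; the 90% interval is 8.33 ± t·0.52 with t_{0.95,30} = 1.697.
Half-width: 1.697 × 0.52 = 0.883.
8.33 − 0.883 = 7.447; 8.33 + 0.883 = 9.213.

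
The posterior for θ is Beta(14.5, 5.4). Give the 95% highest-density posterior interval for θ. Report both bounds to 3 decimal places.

The posterior is unimodal and skewed, so the HPD interval has equal density at both endpoints and is the shortest 95% interval.
Solving f(0.537) = f(0.907) with F(0.907) − F(0.537) = 0.95 gives [0.537, 0.907].
For comparison, the equal-tailed interval is [0.519, 0.895]; the HPD is narrower and shifted toward the mode.

[0.537, 0.907]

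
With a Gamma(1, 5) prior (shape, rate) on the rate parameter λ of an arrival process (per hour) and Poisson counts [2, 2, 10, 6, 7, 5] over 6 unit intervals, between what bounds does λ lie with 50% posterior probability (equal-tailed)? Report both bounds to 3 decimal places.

Posterior: Gamma(1+32, 5+6) = Gamma(33, 11) (shape, rate).
Equal-tailed 50% interval: Gamma(33, 11) quantiles at 0.25 and 0.75.
Posterior mean ≈ 3.000, SD ≈ 0.522; a Normal approximation gives roughly [2.648, 3.352].
Exact: lower = 2.633; upper = 3.334.

[2.633, 3.334]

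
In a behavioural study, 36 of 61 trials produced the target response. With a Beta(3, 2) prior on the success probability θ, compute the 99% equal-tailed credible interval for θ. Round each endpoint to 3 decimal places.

Posterior: Beta(3+36, 2+25) = Beta(39, 27).
Equal-tailed 99% interval: the 0.005 and 0.995 quantiles of Beta(39, 27).
Posterior mean ≈ 0.591, SD ≈ 0.060; a Normal approximation gives roughly [0.436, 0.746].
Exact: F⁻¹(0.005) = 0.433; F⁻¹(0.995) = 0.738.

[0.433, 0.738]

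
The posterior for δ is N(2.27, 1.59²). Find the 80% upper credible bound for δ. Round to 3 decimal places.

3.608

Need U with P(δ ≤ U) = 0.80: U = 2.27 + z_{0.2}·1.59.
z = 0.842; U = 2.27 + 0.842 × 1.59 = 3.608.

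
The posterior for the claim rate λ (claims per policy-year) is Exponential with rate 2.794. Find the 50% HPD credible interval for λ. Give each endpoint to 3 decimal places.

The exponential density is strictly decreasing on [0, ∞), so the HPD interval is anchored at 0: [0, q] with P(λ ≤ q) = 0.50.
q = −ln(1 − 0.50) / 2.794 = 0.6931 / 2.794 = 0.248.

[0.000, 0.248]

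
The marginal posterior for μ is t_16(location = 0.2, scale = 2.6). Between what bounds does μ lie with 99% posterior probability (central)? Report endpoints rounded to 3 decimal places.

[-7.394, 7.794]

The t_16 distribution is symmetric; the 99% interval is 0.2 ± t·2.6 with t_{0.995,16} = 2.921.
Half-width: 2.921 × 2.6 = 7.594.
0.2 − 7.594 = -7.394; 0.2 + 7.594 = 7.794.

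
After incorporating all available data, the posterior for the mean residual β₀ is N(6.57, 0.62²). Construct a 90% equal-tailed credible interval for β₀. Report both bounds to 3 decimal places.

The posterior is symmetric, so the 90% equal-tailed interval is β₀ = 6.57 ± z·0.62 with z = 1.645.
Half-width: 1.645 × 0.62 = 1.020.
6.57 − 1.020 = 5.550; 6.57 + 1.020 = 7.590.

[5.550, 7.590]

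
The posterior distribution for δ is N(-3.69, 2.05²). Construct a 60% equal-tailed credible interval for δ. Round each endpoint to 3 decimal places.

[-5.415, -1.965]

The posterior is symmetric, so the 60% equal-tailed interval is δ = -3.69 ± z·2.05 with z = 0.842.
Half-width: 0.842 × 2.05 = 1.725.
-3.69 − 1.725 = -5.415; -3.69 + 1.725 = -1.965.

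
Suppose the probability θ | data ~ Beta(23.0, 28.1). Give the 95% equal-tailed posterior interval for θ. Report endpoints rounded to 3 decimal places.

Posterior: Beta(23.0, 28.1).
Equal-tailed 95% interval: the 0.025 and 0.975 quantiles of Beta(23.0, 28.1).
Posterior mean ≈ 0.450, SD ≈ 0.069; a Normal approximation gives roughly [0.315, 0.585].
Exact: F⁻¹(0.025) = 0.317; F⁻¹(0.975) = 0.586.

[0.317, 0.586]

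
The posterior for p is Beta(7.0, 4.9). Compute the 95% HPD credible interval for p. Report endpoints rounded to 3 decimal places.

The posterior is unimodal and skewed, so the HPD interval has equal density at both endpoints and is the shortest 95% interval.
Solving f(0.323) = f(0.846) with F(0.846) − F(0.323) = 0.95 gives [0.323, 0.846].
For comparison, the equal-tailed interval is [0.311, 0.837]; the HPD is narrower and shifted toward the mode.

[0.323, 0.846]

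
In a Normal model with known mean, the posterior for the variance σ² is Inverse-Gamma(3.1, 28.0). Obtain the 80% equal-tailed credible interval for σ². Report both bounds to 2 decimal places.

Inverse-Gamma(3.1, 28.0) quantiles: F⁻¹(0.1) and F⁻¹(0.9).
Equivalently, 1/σ² ~ Gamma(3.1, rate = 28.0); invert its 0.9 and 0.1 quantiles.
Posterior mean ≈ 13.33, SD ≈ 12.71; a Normal approximation gives roughly [-2.96, 29.63].
Exact: lower = 5.13; upper = 24.06.

[5.13, 24.06]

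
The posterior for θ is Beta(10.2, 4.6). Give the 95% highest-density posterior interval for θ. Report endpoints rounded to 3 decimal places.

The posterior is unimodal and skewed, so the HPD interval has equal density at both endpoints and is the shortest 95% interval.
Solving f(0.461) = f(0.903) with F(0.903) − F(0.461) = 0.95 gives [0.461, 0.903].
For comparison, the equal-tailed interval is [0.441, 0.889]; the HPD is narrower and shifted toward the mode.

[0.461, 0.903]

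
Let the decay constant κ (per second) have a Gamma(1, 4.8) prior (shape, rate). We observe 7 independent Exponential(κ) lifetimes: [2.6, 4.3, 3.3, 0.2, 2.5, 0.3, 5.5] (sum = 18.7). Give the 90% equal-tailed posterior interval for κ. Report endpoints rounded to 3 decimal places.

[0.169, 0.559]

Posterior: Gamma(1+7, 4.8+18.7) = Gamma(8, 23.5) (shape, rate).
Equal-tailed 90% interval: Gamma(8, 23.5) quantiles at 0.05 and 0.95.
Posterior mean ≈ 0.340, SD ≈ 0.120; a Normal approximation gives roughly [0.142, 0.538].
Exact: lower = 0.169; upper = 0.559.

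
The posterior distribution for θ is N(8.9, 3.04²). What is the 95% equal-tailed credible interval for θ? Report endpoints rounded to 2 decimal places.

[2.94, 14.86]

The posterior is symmetric, so the 95% equal-tailed interval is θ = 8.9 ± z·3.04 with z = 1.960.
Half-width: 1.960 × 3.04 = 5.96.
8.9 − 5.96 = 2.94; 8.9 + 5.96 = 14.86.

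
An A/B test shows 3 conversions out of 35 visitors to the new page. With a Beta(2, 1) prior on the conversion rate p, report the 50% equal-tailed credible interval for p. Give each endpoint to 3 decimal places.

Posterior: Beta(2+3, 1+32) = Beta(5, 33).
Equal-tailed 50% interval: the 0.25 and 0.75 quantiles of Beta(5, 33).
Posterior mean ≈ 0.132, SD ≈ 0.054; a Normal approximation gives roughly [0.095, 0.168].
Exact: F⁻¹(0.25) = 0.092; F⁻¹(0.75) = 0.164.

[0.092, 0.164]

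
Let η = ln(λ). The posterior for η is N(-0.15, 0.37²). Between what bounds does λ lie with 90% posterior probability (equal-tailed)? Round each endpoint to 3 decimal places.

On the log scale the 90% interval is -0.15 ± 1.645 × 0.37 = [-0.7586, 0.4586].
Exponentiate: [e^-0.7586, e^0.4586] = [0.468, 1.582].

[0.468, 1.582]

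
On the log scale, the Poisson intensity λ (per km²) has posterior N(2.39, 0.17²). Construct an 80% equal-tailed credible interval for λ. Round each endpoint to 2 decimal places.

On the log scale the 80% interval is 2.39 ± 1.282 × 0.17 = [2.1721, 2.6079].
Exponentiate: [e^2.1721, e^2.6079] = [8.78, 13.57].

[8.78, 13.57]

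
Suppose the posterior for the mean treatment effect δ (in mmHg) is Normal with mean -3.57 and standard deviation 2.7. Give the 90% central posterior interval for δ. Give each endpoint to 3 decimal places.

The posterior is symmetric, so the 90% equal-tailed interval is δ = -3.57 ± z·2.7 with z = 1.645.
Half-width: 1.645 × 2.7 = 4.441.
-3.57 − 4.441 = -8.011; -3.57 + 4.441 = 0.871.

[-8.011, 0.871]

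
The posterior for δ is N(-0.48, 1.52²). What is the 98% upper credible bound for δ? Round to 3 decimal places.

2.642

Need U with P(δ ≤ U) = 0.98: U = -0.48 + z_{0.02}·1.52.
z = 2.054; U = -0.48 + 2.054 × 1.52 = 2.642.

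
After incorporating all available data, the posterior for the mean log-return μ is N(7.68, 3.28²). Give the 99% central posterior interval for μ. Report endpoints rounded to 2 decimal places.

[-0.77, 16.13]

The posterior is symmetric, so the 99% equal-tailed interval is μ = 7.68 ± z·3.28 with z = 2.576.
Half-width: 2.576 × 3.28 = 8.45.
7.68 − 8.45 = -0.77; 7.68 + 8.45 = 16.13.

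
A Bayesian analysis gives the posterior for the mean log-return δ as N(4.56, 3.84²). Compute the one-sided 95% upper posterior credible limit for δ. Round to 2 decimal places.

10.88

Need U with P(δ ≤ U) = 0.95: U = 4.56 + z_{0.05}·3.84.
z = 1.645; U = 4.56 + 1.645 × 3.84 = 10.88.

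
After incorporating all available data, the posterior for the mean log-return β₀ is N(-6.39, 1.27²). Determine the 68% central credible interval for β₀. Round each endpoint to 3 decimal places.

[-7.653, -5.127]

The posterior is symmetric, so the 68% equal-tailed interval is β₀ = -6.39 ± z·1.27 with z = 0.994.
Half-width: 0.994 × 1.27 = 1.263.
-6.39 − 1.263 = -7.653; -6.39 + 1.263 = -5.127.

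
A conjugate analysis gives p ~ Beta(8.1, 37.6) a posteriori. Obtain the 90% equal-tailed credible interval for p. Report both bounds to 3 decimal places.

[0.094, 0.277]

Posterior: Beta(8.1, 37.6).
Equal-tailed 90% interval: the 0.05 and 0.95 quantiles of Beta(8.1, 37.6).
Posterior mean ≈ 0.177, SD ≈ 0.056; a Normal approximation gives roughly [0.085, 0.269].
Exact: F⁻¹(0.05) = 0.094; F⁻¹(0.95) = 0.277.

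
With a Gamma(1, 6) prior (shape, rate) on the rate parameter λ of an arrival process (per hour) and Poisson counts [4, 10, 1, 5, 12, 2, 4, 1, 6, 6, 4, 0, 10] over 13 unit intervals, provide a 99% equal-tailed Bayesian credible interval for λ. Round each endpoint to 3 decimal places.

Posterior: Gamma(1+65, 6+13) = Gamma(66, 19) (shape, rate).
Equal-tailed 99% interval: Gamma(66, 19) quantiles at 0.005 and 0.995.
Posterior mean ≈ 3.474, SD ≈ 0.428; a Normal approximation gives roughly [2.372, 4.575].
Exact: lower = 2.471; upper = 4.674.

[2.471, 4.674]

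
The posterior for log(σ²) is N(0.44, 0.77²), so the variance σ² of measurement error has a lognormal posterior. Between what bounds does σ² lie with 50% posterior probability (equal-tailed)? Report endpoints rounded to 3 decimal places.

On the log scale the 50% interval is 0.44 ± 0.674 × 0.77 = [-0.0794, 0.9594].
Exponentiate: [e^-0.0794, e^0.9594] = [0.924, 2.610].

[0.924, 2.610]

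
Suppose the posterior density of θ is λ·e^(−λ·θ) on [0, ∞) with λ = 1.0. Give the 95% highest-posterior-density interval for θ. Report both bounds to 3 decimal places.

[0.000, 2.996]

The exponential density is strictly decreasing on [0, ∞), so the HPD interval is anchored at 0: [0, q] with P(θ ≤ q) = 0.95.
q = −ln(1 − 0.95) / 1.0 = 2.9957 / 1.0 = 2.996.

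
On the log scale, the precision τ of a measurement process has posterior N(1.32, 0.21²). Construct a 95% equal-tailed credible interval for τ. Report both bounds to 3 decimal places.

On the log scale the 95% interval is 1.32 ± 1.960 × 0.21 = [0.9084, 1.7316].
Exponentiate: [e^0.9084, e^1.7316] = [2.480, 5.650].

[2.480, 5.650]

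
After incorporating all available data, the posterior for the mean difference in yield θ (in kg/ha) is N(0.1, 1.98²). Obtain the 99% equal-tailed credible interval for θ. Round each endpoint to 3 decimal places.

[-5.000, 5.200]

The posterior is symmetric, so the 99% equal-tailed interval is θ = 0.1 ± z·1.98 with z = 2.576.
Half-width: 2.576 × 1.98 = 5.100.
0.1 − 5.100 = -5.000; 0.1 + 5.100 = 5.200.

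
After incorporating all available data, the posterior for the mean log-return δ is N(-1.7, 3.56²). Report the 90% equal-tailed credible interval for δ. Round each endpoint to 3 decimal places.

The posterior is symmetric, so the 90% equal-tailed interval is δ = -1.7 ± z·3.56 with z = 1.645.
Half-width: 1.645 × 3.56 = 5.856.
-1.7 − 5.856 = -7.556; -1.7 + 5.856 = 4.156.

[-7.556, 4.156]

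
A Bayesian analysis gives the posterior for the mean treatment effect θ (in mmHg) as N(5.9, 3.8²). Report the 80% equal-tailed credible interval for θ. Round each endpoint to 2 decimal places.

The posterior is symmetric, so the 80% equal-tailed interval is θ = 5.9 ± z·3.8 with z = 1.282.
Half-width: 1.282 × 3.8 = 4.87.
5.9 − 4.87 = 1.03; 5.9 + 4.87 = 10.77.

[1.03, 10.77]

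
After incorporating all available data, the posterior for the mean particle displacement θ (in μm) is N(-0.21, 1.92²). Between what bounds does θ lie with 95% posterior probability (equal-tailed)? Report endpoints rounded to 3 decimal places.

The posterior is symmetric, so the 95% equal-tailed interval is θ = -0.21 ± z·1.92 with z = 1.960.
Half-width: 1.960 × 1.92 = 3.763.
-0.21 − 3.763 = -3.973; -0.21 + 3.763 = 3.553.

[-3.973, 3.553]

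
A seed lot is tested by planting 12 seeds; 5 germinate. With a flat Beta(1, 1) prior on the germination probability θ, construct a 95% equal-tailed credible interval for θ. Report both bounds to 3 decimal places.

[0.192, 0.684]

Posterior: Beta(1+5, 1+7) = Beta(6, 8).
Equal-tailed 95% interval: the 0.025 and 0.975 quantiles of Beta(6, 8).
Posterior mean ≈ 0.429, SD ≈ 0.128; a Normal approximation gives roughly [0.178, 0.679].
Exact: F⁻¹(0.025) = 0.192; F⁻¹(0.975) = 0.684.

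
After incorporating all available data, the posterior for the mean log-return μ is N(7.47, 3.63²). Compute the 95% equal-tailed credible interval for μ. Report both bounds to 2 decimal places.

[0.36, 14.58]

The posterior is symmetric, so the 95% equal-tailed interval is μ = 7.47 ± z·3.63 with z = 1.960.
Half-width: 1.960 × 3.63 = 7.11.
7.47 − 7.11 = 0.36; 7.47 + 7.11 = 14.58.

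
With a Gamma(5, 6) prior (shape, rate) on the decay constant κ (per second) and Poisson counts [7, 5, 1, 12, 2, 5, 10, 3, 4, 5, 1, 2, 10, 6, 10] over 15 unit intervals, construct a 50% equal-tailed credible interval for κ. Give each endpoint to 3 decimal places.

[3.881, 4.483]

Posterior: Gamma(5+83, 6+15) = Gamma(88, 21) (shape, rate).
Equal-tailed 50% interval: Gamma(88, 21) quantiles at 0.25 and 0.75.
Posterior mean ≈ 4.190, SD ≈ 0.447; a Normal approximation gives roughly [3.889, 4.492].
Exact: lower = 3.881; upper = 4.483.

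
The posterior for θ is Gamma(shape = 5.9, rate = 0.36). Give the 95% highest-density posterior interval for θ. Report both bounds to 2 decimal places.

[4.72, 29.79]

The posterior is unimodal and skewed, so the HPD interval has equal density at both endpoints and is the shortest 95% interval.
Solving f(4.72) = f(29.79) with F(29.79) − F(4.72) = 0.95 gives [4.72, 29.79].
For comparison, the equal-tailed interval is [5.95, 32.02]; the HPD is narrower and shifted toward the mode.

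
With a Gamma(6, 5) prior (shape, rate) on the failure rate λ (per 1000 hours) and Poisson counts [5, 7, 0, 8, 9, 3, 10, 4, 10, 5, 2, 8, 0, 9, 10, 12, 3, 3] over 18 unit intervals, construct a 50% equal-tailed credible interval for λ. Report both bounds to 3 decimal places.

Posterior: Gamma(6+108, 5+18) = Gamma(114, 23) (shape, rate).
Equal-tailed 50% interval: Gamma(114, 23) quantiles at 0.25 and 0.75.
Posterior mean ≈ 4.957, SD ≈ 0.464; a Normal approximation gives roughly [4.643, 5.270].
Exact: lower = 4.636; upper = 5.261.

[4.636, 5.261]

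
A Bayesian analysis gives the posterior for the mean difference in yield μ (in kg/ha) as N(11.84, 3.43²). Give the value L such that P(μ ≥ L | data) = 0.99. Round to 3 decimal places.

Need L with P(μ ≥ L) = 0.99: L = 11.84 − z_{0.01}·3.43.
z = 2.326; L = 11.84 − 2.326 × 3.43 = 3.861.

3.861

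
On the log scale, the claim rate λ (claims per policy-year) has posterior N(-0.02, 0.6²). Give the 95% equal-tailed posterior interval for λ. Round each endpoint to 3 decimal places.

On the log scale the 95% interval is -0.02 ± 1.960 × 0.6 = [-1.1960, 1.1560].
Exponentiate: [e^-1.1960, e^1.1560] = [0.302, 3.177].

[0.302, 3.177]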